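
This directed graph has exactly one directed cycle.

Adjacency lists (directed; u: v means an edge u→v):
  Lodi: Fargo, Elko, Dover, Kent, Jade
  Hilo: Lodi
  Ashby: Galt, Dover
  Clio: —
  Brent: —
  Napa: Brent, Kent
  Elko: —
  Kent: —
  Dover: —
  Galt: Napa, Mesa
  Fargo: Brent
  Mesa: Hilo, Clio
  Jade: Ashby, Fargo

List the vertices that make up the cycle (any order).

Galt, Hilo, Jade, Lodi, Mesa, Ashby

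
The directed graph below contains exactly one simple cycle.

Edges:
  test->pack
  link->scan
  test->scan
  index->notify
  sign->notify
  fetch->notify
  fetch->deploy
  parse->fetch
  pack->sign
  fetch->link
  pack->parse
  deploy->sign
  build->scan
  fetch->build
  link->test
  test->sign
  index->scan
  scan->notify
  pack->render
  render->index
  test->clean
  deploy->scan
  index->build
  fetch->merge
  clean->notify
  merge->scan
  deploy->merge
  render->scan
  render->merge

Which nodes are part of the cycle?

link, pack, test, fetch, parse

DFS with gray/black marking from test:
test gray
  sign gray
    notify gray
    notify black
  sign black
  pack gray
    parse gray
      fetch gray
        build gray
          scan gray
            scan→notify: notify black — skip
          scan black
        build black
        deploy gray
          deploy→sign: sign black — skip
          deploy→scan: scan black — skip
          merge gray
            merge→scan: scan black — skip
          merge black
        deploy black
        fetch→merge: merge black — skip
        link gray
          link→test: test is gray → back edge
Back edge closes the cycle test → pack → parse → fetch → link → test; its vertices are {link, pack, test, fetch, parse}.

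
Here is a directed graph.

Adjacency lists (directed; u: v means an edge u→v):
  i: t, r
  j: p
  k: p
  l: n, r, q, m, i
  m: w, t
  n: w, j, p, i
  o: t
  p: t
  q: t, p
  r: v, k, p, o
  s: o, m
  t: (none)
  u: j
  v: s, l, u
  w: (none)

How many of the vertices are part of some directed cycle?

5

A vertex is on a directed cycle iff it belongs to a strongly connected component of size ≥ 2 (or has a self-loop).
The vertices on cycles are {i, l, n, r, v} — 5 in total.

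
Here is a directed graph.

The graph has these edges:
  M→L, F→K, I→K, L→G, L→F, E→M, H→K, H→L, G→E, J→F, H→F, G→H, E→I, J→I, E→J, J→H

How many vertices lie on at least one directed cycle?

A vertex is on a directed cycle iff it belongs to a strongly connected component of size ≥ 2 (or has a self-loop).
The vertices on cycles are {E, G, H, J, L, M} — 6 in total.

6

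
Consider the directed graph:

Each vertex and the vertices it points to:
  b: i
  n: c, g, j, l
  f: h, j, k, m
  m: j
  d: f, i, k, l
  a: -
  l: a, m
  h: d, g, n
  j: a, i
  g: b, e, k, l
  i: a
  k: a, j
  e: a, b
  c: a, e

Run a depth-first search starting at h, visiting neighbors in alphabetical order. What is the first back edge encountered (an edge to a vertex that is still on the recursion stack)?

f→h

DFS from h (visiting neighbors in alphabetical order); mark gray on enter, black on exit:
h gray
  d gray
    f gray
      f→h: h is gray → back edge
First back edge: f → h.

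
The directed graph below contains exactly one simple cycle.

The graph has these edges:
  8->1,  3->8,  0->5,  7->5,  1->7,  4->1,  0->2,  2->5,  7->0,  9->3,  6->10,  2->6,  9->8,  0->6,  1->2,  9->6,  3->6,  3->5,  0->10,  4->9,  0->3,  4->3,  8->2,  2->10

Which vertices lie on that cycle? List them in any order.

DFS with gray/black marking from 1:
1 gray
  7 gray
    0 gray
      3 gray
        5 gray
        5 black
        8 gray
          2 gray
            10 gray
            10 black
            2→5: 5 black — skip
            6 gray
              6→10: 10 black — skip
            6 black
          2 black
          8→1: 1 is gray → back edge
Back edge closes the cycle 1 → 7 → 0 → 3 → 8 → 1; its vertices are {0, 1, 3, 7, 8}.

0, 1, 3, 7, 8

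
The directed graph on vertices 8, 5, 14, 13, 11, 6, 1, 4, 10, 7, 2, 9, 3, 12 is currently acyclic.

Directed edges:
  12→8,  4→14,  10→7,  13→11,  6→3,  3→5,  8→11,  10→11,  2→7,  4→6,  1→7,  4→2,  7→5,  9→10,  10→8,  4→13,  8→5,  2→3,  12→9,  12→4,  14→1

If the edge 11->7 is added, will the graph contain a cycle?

No

Adding 11→7 creates a cycle iff 7 can already reach 11.
Explore from 7: no path reaches 11. The graph stays acyclic.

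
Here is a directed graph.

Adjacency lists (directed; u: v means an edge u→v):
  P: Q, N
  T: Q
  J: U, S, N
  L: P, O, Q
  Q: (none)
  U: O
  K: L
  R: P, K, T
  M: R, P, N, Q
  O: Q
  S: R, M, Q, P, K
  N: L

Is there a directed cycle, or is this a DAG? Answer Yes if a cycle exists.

Yes

DFS with white/gray/black marking, starting from O:
O gray
  Q gray
  Q black
O black
P gray
  P→Q: Q black — skip
  N gray
    L gray
      L→P: P is gray → back edge
Back edge found, so a cycle exists: P → N → L → P.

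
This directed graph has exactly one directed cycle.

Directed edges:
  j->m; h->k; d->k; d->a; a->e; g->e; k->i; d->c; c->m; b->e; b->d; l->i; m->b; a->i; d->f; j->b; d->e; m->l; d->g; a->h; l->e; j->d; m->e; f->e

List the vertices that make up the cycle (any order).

DFS with gray/black marking from b:
b gray
  e gray
  e black
  d gray
    g gray
      g→e: e black — skip
    g black
    f gray
      f→e: e black — skip
    f black
    k gray
      i gray
      i black
    k black
    a gray
      h gray
        h→k: k black — skip
      h black
      a→e: e black — skip
      a→i: i black — skip
    a black
    c gray
      m gray
        l gray
          l→e: e black — skip
          l→i: i black — skip
        l black
        m→e: e black — skip
        m→b: b is gray → back edge
Back edge closes the cycle b → d → c → m → b; its vertices are {b, c, d, m}.

b, c, d, m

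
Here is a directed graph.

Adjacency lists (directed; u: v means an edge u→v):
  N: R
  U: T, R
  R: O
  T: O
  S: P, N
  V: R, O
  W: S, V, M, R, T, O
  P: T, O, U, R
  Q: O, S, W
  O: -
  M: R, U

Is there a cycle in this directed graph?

No

DFS with white/gray/black marking, starting from O:
O gray
O black
N gray
  R gray
    R→O: O black — skip
  R black
N black
U gray
  T gray
    T→O: O black — skip
  T black
  U→R: R black — skip
U black
S gray
  P gray
    P→T: T black — skip
    P→O: O black — skip
    P→U: U black — skip
    P→R: R black — skip
  P black
  S→N: N black — skip
S black
V gray
  V→R: R black — skip
  V→O: O black — skip
V black
W gray
  W→S: S black — skip
  W→V: V black — skip
  M gray
    M→R: R black — skip
    M→U: U black — skip
  M black
  W→R: R black — skip
  W→T: T black — skip
  W→O: O black — skip
W black
Q gray
  Q→O: O black — skip
  Q→S: S black — skip
  Q→W: W black — skip
Q black
Every edge goes to a white or black vertex — no back edge, so the graph is acyclic.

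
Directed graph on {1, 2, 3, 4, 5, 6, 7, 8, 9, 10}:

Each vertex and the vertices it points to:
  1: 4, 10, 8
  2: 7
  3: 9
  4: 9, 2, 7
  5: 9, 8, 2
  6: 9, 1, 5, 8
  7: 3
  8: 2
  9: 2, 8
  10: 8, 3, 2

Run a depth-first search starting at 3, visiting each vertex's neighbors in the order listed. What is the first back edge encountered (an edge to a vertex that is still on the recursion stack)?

DFS from 3 (visiting each vertex's neighbors in the order listed); mark gray on enter, black on exit:
3 gray
  9 gray
    2 gray
      7 gray
        7→3: 3 is gray → back edge
First back edge: 7 → 3.

7→3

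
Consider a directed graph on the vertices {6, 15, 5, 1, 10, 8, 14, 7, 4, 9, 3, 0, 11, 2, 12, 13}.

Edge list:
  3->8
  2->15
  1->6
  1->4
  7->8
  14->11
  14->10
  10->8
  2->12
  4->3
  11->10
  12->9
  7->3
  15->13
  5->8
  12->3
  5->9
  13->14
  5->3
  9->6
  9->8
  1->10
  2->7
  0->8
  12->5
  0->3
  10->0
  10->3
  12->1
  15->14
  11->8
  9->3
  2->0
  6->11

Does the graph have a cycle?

DFS with white/gray/black marking, starting from 12:
12 gray
  9 gray
    3 gray
      8 gray
      8 black
    3 black
    9→8: 8 black — skip
    6 gray
      11 gray
        10 gray
          0 gray
            0→3: 3 black — skip
            0→8: 8 black — skip
          0 black
          10→8: 8 black — skip
          10→3: 3 black — skip
        10 black
        11→8: 8 black — skip
      11 black
    6 black
  9 black
  1 gray
    1→6: 6 black — skip
    4 gray
      4→3: 3 black — skip
    4 black
    1→10: 10 black — skip
  1 black
  12→3: 3 black — skip
  5 gray
    5→8: 8 black — skip
    5→3: 3 black — skip
    5→9: 9 black — skip
  5 black
12 black
15 gray
  13 gray
    14 gray
      14→10: 10 black — skip
      14→11: 11 black — skip
    14 black
  13 black
  15→14: 14 black — skip
15 black
7 gray
  7→8: 8 black — skip
  7→3: 3 black — skip
7 black
2 gray
  2→0: 0 black — skip
  2→7: 7 black — skip
  2→12: 12 black — skip
  2→15: 15 black — skip
2 black
Every edge goes to a white or black vertex — no back edge, so the graph is acyclic.

No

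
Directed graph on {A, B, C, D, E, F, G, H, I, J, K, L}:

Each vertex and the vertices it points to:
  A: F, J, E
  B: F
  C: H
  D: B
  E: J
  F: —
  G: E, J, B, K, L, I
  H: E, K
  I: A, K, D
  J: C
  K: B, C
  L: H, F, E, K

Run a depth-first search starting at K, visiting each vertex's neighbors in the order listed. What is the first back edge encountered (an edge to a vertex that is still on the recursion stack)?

DFS from K (visiting each vertex's neighbors in the order listed); mark gray on enter, black on exit:
K gray
  B gray
    F gray
    F black
  B black
  C gray
    H gray
      E gray
        J gray
          J→C: C is gray → back edge
First back edge: J → C.

J→C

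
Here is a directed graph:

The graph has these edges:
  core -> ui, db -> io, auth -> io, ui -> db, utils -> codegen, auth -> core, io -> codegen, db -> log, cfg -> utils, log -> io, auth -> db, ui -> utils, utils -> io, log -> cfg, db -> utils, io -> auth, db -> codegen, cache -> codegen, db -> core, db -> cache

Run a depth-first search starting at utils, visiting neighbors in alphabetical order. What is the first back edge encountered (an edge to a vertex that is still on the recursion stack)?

db→core

DFS from utils (visiting neighbors in alphabetical order); mark gray on enter, black on exit:
utils gray
  codegen gray
  codegen black
  io gray
    auth gray
      core gray
        ui gray
          db gray
            cache gray
              cache→codegen: codegen black — skip
            cache black
            db→codegen: codegen black — skip
            db→core: core is gray → back edge
First back edge: db → core.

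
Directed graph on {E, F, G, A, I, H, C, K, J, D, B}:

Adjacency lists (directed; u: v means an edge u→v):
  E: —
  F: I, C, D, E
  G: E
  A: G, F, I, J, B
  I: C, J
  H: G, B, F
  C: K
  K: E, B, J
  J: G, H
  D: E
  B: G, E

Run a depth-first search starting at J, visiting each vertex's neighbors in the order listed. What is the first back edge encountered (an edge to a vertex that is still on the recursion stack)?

K->J

DFS from J (visiting each vertex's neighbors in the order listed); mark gray on enter, black on exit:
J gray
  G gray
    E gray
    E black
  G black
  H gray
    H→G: G black — skip
    B gray
      B→G: G black — skip
      B→E: E black — skip
    B black
    F gray
      I gray
        C gray
          K gray
            K→E: E black — skip
            K→B: B black — skip
            K→J: J is gray → back edge
First back edge: K → J.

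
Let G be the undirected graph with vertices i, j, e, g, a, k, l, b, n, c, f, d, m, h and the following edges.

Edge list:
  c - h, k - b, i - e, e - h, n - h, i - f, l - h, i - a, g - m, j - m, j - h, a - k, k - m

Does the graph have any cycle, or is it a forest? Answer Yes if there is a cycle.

Yes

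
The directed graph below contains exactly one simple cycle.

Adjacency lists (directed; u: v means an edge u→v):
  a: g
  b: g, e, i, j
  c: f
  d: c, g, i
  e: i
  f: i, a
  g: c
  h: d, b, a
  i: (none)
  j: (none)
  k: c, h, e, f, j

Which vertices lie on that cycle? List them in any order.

a, c, f, g

DFS with gray/black marking from f:
f gray
  i gray
  i black
  a gray
    g gray
      c gray
        c→f: f is gray → back edge
Back edge closes the cycle f → a → g → c → f; its vertices are {a, c, f, g}.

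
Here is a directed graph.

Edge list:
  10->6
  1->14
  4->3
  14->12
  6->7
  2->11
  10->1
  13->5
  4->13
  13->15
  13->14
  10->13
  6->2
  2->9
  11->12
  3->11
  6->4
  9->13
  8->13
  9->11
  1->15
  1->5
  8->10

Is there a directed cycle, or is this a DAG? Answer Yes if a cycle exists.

No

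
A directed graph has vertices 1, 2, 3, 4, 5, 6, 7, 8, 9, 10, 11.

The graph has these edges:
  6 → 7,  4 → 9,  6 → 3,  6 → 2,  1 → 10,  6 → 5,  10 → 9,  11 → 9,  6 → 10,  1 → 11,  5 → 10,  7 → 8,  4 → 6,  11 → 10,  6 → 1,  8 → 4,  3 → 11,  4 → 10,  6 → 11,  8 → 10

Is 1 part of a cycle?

No

1 lies on a cycle iff there is a path from 1 back to itself.
Exploring from 1, it never reaches itself; equivalently, its strongly connected component is a singleton.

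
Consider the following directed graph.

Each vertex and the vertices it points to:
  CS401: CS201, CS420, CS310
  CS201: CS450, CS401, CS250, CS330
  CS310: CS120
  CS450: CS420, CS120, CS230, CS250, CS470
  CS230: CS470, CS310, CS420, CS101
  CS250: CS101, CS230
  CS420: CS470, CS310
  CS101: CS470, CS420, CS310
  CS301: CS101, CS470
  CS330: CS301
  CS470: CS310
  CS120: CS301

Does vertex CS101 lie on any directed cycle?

Yes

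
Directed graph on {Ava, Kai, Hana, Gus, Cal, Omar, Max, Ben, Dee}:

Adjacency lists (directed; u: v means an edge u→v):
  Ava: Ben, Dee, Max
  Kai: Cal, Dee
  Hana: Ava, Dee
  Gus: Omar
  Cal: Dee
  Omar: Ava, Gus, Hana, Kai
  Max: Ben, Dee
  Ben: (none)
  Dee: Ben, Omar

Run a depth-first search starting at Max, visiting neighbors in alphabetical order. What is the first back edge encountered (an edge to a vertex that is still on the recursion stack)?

Ava→Dee

DFS from Max (visiting neighbors in alphabetical order); mark gray on enter, black on exit:
Max gray
  Ben gray
  Ben black
  Dee gray
    Dee→Ben: Ben black — skip
    Omar gray
      Ava gray
        Ava→Ben: Ben black — skip
        Ava→Dee: Dee is gray → back edge
First back edge: Ava → Dee.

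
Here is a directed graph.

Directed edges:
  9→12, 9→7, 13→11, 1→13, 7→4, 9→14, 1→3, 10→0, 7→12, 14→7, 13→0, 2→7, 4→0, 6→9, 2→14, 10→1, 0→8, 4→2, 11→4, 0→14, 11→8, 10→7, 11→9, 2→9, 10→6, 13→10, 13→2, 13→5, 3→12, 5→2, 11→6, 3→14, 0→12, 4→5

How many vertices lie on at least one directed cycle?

A vertex is on a directed cycle iff it belongs to a strongly connected component of size ≥ 2 (or has a self-loop).
The vertices on cycles are {0, 1, 2, 4, 5, 7, 9, 10, 13, 14} — 10 in total.

10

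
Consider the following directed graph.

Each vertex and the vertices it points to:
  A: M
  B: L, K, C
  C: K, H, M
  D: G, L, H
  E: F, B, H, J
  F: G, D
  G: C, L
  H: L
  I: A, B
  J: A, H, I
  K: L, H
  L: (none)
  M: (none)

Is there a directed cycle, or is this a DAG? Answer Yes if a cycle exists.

No

DFS with white/gray/black marking, starting from C:
C gray
  K gray
    L gray
    L black
    H gray
      H→L: L black — skip
    H black
  K black
  C→H: H black — skip
  M gray
  M black
C black
A gray
  A→M: M black — skip
A black
B gray
  B→L: L black — skip
  B→K: K black — skip
  B→C: C black — skip
B black
D gray
  G gray
    G→C: C black — skip
    G→L: L black — skip
  G black
  D→L: L black — skip
  D→H: H black — skip
D black
E gray
  F gray
    F→G: G black — skip
    F→D: D black — skip
  F black
  E→B: B black — skip
  E→H: H black — skip
  J gray
    J→A: A black — skip
    J→H: H black — skip
    I gray
      I→A: A black — skip
      I→B: B black — skip
    I black
  J black
E black
Every edge goes to a white or black vertex — no back edge, so the graph is acyclic.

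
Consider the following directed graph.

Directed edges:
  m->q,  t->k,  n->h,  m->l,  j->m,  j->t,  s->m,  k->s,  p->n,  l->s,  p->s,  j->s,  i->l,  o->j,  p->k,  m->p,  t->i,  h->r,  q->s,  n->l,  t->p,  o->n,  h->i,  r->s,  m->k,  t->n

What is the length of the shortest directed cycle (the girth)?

For each vertex v, BFS finds the shortest path from v back to v.
The shortest such closed walk is m → q → s → m, length 3.

3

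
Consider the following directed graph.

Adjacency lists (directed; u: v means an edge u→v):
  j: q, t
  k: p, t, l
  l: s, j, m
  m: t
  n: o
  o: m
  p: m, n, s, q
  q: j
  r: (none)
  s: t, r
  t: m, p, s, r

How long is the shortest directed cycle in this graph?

For each vertex v, BFS finds the shortest path from v back to v.
The shortest such closed walk is q → j → q, length 2.

2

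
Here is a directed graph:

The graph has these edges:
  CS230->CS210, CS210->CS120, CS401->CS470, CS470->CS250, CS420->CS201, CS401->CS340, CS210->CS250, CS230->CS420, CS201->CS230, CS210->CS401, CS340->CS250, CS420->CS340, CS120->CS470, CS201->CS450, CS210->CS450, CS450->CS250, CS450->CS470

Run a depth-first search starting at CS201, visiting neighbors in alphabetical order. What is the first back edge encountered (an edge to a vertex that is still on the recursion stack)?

CS420->CS201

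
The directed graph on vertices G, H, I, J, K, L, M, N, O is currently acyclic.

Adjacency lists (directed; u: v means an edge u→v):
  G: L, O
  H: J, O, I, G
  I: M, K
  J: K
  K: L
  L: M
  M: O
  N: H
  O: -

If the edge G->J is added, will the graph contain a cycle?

Adding G→J creates a cycle iff J can already reach G.
Explore from J: no path reaches G. The graph stays acyclic.

No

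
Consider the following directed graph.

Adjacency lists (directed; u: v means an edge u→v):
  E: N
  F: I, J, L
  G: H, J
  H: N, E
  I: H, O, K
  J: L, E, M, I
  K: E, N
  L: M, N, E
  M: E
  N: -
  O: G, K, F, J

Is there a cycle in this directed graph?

Yes

DFS with white/gray/black marking, starting from K:
K gray
  E gray
    N gray
    N black
  E black
  K→N: N black — skip
K black
F gray
  I gray
    H gray
      H→N: N black — skip
      H→E: E black — skip
    H black
    O gray
      G gray
        G→H: H black — skip
        J gray
          L gray
            M gray
              M→E: E black — skip
            M black
            L→N: N black — skip
            L→E: E black — skip
          L black
          J→E: E black — skip
          J→M: M black — skip
          J→I: I is gray → back edge
Back edge found, so a cycle exists: I → O → G → J → I.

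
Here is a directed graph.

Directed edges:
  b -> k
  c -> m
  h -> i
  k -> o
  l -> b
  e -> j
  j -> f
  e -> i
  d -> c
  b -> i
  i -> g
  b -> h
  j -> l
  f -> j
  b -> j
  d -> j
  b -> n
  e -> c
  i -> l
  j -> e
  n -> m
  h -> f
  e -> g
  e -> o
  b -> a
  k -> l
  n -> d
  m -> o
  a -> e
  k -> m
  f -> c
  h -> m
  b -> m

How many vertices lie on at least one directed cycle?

11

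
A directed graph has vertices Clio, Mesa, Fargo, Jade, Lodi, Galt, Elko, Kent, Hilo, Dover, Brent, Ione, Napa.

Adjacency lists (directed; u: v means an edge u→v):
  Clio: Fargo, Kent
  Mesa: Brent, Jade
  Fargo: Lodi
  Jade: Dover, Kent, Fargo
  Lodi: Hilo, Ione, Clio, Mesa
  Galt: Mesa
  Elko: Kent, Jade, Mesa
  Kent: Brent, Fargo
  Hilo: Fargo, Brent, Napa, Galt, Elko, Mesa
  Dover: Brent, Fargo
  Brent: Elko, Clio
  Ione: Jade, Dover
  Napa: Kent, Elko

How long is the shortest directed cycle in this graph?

3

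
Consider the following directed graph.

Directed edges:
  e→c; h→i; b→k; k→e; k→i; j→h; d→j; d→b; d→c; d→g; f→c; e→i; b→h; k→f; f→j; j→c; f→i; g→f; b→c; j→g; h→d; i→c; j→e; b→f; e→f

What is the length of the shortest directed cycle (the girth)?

3

For each vertex v, BFS finds the shortest path from v back to v.
The shortest such closed walk is d → j → h → d, length 3.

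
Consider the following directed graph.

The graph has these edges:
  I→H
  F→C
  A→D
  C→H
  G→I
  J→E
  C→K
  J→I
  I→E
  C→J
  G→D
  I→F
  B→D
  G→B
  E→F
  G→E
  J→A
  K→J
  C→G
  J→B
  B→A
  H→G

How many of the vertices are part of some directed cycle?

8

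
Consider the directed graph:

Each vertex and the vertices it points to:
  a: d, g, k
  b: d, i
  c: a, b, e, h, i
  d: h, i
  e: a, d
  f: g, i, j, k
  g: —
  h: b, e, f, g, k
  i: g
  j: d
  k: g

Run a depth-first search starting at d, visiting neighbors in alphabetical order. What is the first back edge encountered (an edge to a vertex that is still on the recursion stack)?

DFS from d (visiting neighbors in alphabetical order); mark gray on enter, black on exit:
d gray
  h gray
    b gray
      b→d: d is gray → back edge
First back edge: b → d.

b→d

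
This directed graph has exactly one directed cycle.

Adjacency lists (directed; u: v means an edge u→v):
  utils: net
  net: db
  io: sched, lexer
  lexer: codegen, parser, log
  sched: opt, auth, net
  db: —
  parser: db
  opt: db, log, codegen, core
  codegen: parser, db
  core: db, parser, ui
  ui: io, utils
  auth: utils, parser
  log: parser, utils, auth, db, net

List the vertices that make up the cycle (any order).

io, ui, opt, core, sched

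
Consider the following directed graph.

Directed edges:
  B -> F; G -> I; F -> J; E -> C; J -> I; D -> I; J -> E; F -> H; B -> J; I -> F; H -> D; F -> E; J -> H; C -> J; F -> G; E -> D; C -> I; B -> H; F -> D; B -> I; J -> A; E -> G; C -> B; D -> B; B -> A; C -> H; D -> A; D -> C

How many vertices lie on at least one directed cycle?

9

A vertex is on a directed cycle iff it belongs to a strongly connected component of size ≥ 2 (or has a self-loop).
The vertices on cycles are {B, C, D, E, F, G, H, I, J} — 9 in total.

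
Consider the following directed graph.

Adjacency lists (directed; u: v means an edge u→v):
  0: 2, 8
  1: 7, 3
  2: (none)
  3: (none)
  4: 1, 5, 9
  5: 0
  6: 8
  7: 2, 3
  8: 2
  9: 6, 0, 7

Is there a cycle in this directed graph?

No

DFS with white/gray/black marking, starting from 8:
8 gray
  2 gray
  2 black
8 black
0 gray
  0→2: 2 black — skip
  0→8: 8 black — skip
0 black
1 gray
  7 gray
    7→2: 2 black — skip
    3 gray
    3 black
  7 black
  1→3: 3 black — skip
1 black
4 gray
  4→1: 1 black — skip
  5 gray
    5→0: 0 black — skip
  5 black
  9 gray
    6 gray
      6→8: 8 black — skip
    6 black
    9→0: 0 black — skip
    9→7: 7 black — skip
  9 black
4 black
Every edge goes to a white or black vertex — no back edge, so the graph is acyclic.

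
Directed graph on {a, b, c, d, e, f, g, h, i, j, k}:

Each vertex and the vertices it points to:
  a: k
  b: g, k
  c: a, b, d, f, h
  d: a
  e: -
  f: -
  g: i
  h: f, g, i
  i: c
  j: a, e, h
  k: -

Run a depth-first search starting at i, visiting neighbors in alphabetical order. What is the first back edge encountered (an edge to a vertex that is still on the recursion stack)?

DFS from i (visiting neighbors in alphabetical order); mark gray on enter, black on exit:
i gray
  c gray
    a gray
      k gray
      k black
    a black
    b gray
      g gray
        g→i: i is gray → back edge
First back edge: g → i.

g->i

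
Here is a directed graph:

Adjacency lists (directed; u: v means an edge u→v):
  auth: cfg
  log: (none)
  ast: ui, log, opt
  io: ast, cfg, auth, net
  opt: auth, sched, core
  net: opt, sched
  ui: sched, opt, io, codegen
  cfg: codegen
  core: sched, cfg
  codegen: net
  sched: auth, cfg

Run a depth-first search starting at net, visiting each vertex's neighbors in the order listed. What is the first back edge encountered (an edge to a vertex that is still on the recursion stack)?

DFS from net (visiting each vertex's neighbors in the order listed); mark gray on enter, black on exit:
net gray
  opt gray
    auth gray
      cfg gray
        codegen gray
          codegen→net: net is gray → back edge
First back edge: codegen → net.

codegen->net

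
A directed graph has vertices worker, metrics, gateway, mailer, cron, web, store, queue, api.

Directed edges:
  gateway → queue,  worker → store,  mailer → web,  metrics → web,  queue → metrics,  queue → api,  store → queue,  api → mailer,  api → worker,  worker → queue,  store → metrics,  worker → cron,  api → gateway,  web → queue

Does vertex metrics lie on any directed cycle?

Yes

metrics is on a cycle iff metrics can reach itself via ≥1 edge.
metrics → web → queue → metrics — yes.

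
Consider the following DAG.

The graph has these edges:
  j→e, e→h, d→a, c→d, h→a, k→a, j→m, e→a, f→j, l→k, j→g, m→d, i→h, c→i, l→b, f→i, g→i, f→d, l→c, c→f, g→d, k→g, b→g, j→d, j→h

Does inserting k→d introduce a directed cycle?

Adding k→d creates a cycle iff d can already reach k.
Explore from d: no path reaches k. The graph stays acyclic.

No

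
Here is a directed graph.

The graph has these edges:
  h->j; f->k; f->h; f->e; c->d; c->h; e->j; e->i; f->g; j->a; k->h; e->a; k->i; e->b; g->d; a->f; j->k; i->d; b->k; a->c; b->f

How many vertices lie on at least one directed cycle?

8

A vertex is on a directed cycle iff it belongs to a strongly connected component of size ≥ 2 (or has a self-loop).
The vertices on cycles are {a, b, c, e, f, h, j, k} — 8 in total.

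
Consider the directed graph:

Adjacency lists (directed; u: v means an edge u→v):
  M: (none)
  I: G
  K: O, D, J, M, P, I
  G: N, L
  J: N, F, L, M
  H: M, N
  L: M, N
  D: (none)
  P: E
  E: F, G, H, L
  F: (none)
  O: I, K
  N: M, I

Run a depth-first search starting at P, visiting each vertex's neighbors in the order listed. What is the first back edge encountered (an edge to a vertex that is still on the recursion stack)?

DFS from P (visiting each vertex's neighbors in the order listed); mark gray on enter, black on exit:
P gray
  E gray
    F gray
    F black
    G gray
      N gray
        M gray
        M black
        I gray
          I→G: G is gray → back edge
First back edge: I → G.

I->G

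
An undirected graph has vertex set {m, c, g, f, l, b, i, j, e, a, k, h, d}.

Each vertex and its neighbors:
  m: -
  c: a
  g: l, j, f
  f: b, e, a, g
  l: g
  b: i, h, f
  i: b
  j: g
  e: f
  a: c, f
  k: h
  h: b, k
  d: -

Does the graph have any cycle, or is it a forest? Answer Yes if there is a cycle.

DFS, tracking each vertex's parent; an edge to a visited non-parent vertex closes a cycle.
Start from e:
visit e (parent –)
  visit f (parent e)
    visit b (parent f)
      visit i (parent b)
        i–b: parent, skip
      visit h (parent b)
        h–b: parent, skip
        visit k (parent h)
          k–h: parent, skip
      b–f: parent, skip
    f–e: parent, skip
    visit a (parent f)
      visit c (parent a)
        c–a: parent, skip
      a–f: parent, skip
    visit g (parent f)
      visit l (parent g)
        l–g: parent, skip
      visit j (parent g)
        j–g: parent, skip
      g–f: parent, skip
visit m (parent –)
visit d (parent –)
No non-parent visited neighbor found — the graph is a forest.

No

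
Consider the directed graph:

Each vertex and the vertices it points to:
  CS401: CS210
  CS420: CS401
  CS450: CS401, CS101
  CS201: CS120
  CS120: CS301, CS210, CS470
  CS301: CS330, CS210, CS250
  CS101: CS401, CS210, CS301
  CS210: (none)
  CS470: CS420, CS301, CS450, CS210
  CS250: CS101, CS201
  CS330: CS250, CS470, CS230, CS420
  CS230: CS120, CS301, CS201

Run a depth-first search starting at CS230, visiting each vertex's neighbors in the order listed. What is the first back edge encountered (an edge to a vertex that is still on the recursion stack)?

CS101→CS301

DFS from CS230 (visiting each vertex's neighbors in the order listed); mark gray on enter, black on exit:
CS230 gray
  CS120 gray
    CS301 gray
      CS330 gray
        CS250 gray
          CS101 gray
            CS401 gray
              CS210 gray
              CS210 black
            CS401 black
            CS101→CS210: CS210 black — skip
            CS101→CS301: CS301 is gray → back edge
First back edge: CS101 → CS301.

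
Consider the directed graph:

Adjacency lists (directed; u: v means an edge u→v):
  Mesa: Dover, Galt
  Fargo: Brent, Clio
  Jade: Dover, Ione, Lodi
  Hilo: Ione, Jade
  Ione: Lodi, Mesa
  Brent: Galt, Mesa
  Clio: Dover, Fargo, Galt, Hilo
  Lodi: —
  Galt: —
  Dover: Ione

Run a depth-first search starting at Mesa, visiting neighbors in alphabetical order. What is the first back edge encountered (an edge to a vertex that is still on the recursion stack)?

Ione→Mesa

DFS from Mesa (visiting neighbors in alphabetical order); mark gray on enter, black on exit:
Mesa gray
  Dover gray
    Ione gray
      Lodi gray
      Lodi black
      Ione→Mesa: Mesa is gray → back edge
First back edge: Ione → Mesa.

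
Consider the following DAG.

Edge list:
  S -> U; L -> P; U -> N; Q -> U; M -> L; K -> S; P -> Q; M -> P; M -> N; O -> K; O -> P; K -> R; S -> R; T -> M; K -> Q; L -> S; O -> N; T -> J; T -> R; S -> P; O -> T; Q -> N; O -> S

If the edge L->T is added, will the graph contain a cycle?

Adding L→T creates a cycle iff T can already reach L.
Path from T: T → M → L.
So T → … → L → T is a cycle.

Yes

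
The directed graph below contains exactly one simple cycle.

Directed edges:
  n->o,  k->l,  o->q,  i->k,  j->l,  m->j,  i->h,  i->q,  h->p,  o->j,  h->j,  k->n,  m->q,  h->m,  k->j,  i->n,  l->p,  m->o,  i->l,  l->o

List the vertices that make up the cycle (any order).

j, l, o

DFS with gray/black marking from l:
l gray
  p gray
  p black
  o gray
    q gray
    q black
    j gray
      j→l: l is gray → back edge
Back edge closes the cycle l → o → j → l; its vertices are {j, l, o}.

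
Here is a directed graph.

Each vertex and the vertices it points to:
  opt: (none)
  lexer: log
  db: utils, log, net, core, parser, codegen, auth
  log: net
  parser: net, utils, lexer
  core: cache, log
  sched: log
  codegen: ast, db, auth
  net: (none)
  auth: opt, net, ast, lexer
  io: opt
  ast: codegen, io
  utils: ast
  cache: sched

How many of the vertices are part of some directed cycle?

6

A vertex is on a directed cycle iff it belongs to a strongly connected component of size ≥ 2 (or has a self-loop).
The vertices on cycles are {db, ast, auth, utils, parser, codegen} — 6 in total.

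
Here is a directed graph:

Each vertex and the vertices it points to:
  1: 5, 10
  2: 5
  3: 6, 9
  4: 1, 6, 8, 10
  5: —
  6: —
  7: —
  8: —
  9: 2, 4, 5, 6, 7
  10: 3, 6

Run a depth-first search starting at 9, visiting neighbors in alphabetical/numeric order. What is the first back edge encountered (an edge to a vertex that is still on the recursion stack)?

DFS from 9 (visiting neighbors in alphabetical/numeric order); mark gray on enter, black on exit:
9 gray
  2 gray
    5 gray
    5 black
  2 black
  4 gray
    1 gray
      1→5: 5 black — skip
      10 gray
        3 gray
          6 gray
          6 black
          3→9: 9 is gray → back edge
First back edge: 3 → 9.

3→9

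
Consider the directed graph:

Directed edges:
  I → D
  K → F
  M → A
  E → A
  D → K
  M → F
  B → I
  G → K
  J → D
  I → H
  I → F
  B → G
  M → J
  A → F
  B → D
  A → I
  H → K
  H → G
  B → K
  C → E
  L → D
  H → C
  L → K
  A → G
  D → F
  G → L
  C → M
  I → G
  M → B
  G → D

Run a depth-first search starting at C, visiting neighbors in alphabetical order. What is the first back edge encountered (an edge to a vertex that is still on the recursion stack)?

H→C

DFS from C (visiting neighbors in alphabetical order); mark gray on enter, black on exit:
C gray
  E gray
    A gray
      F gray
      F black
      G gray
        D gray
          D→F: F black — skip
          K gray
            K→F: F black — skip
          K black
        D black
        G→K: K black — skip
        L gray
          L→D: D black — skip
          L→K: K black — skip
        L black
      G black
      I gray
        I→D: D black — skip
        I→F: F black — skip
        I→G: G black — skip
        H gray
          H→C: C is gray → back edge
First back edge: H → C.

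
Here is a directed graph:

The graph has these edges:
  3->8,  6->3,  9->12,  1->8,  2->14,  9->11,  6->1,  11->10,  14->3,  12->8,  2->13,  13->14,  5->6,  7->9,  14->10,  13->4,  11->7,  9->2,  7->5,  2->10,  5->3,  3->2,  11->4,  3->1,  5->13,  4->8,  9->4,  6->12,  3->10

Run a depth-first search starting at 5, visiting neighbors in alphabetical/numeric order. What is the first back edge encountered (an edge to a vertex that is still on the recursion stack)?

14->3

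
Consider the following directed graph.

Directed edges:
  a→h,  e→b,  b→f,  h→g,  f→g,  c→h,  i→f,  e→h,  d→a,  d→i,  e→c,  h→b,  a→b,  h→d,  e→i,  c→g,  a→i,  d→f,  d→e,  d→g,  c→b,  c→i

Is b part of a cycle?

No

b lies on a cycle iff there is a path from b back to itself.
Exploring from b, it never reaches itself; equivalently, its strongly connected component is a singleton.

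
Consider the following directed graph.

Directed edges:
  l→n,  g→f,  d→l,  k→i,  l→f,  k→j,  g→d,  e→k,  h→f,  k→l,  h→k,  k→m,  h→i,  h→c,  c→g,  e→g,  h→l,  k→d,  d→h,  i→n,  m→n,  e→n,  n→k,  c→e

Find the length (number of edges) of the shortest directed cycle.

3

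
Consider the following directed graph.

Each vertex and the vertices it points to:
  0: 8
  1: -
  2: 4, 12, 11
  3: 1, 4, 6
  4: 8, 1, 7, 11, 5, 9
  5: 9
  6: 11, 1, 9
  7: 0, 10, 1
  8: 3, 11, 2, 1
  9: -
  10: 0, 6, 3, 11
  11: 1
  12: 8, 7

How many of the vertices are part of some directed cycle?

8

A vertex is on a directed cycle iff it belongs to a strongly connected component of size ≥ 2 (or has a self-loop).
The vertices on cycles are {0, 2, 3, 4, 7, 8, 10, 12} — 8 in total.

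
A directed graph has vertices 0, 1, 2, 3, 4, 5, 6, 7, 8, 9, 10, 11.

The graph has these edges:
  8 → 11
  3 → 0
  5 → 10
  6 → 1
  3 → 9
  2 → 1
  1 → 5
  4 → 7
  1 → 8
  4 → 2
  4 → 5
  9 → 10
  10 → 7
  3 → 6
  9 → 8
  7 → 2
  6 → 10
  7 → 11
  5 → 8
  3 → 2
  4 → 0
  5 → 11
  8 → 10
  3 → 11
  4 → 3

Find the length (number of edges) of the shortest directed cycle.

For each vertex v, BFS finds the shortest path from v back to v.
The shortest such closed walk is 7 → 2 → 1 → 8 → 10 → 7, length 5.

5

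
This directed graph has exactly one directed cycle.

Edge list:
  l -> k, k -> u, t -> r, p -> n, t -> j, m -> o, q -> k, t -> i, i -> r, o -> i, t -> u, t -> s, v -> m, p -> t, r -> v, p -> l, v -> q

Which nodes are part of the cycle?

DFS with gray/black marking from r:
r gray
  v gray
    m gray
      o gray
        i gray
          i→r: r is gray → back edge
Back edge closes the cycle r → v → m → o → i → r; its vertices are {i, m, o, r, v}.

i, m, o, r, v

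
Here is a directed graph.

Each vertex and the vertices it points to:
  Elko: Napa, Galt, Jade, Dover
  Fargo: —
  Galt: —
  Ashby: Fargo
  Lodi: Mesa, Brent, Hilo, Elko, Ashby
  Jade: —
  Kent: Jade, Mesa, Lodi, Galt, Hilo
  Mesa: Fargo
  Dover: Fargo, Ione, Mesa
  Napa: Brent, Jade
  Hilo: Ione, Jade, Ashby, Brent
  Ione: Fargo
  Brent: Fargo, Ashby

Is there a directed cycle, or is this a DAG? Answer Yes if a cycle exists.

No

DFS with white/gray/black marking, starting from Hilo:
Hilo gray
  Ione gray
    Fargo gray
    Fargo black
  Ione black
  Jade gray
  Jade black
  Ashby gray
    Ashby→Fargo: Fargo black — skip
  Ashby black
  Brent gray
    Brent→Fargo: Fargo black — skip
    Brent→Ashby: Ashby black — skip
  Brent black
Hilo black
Elko gray
  Napa gray
    Napa→Brent: Brent black — skip
    Napa→Jade: Jade black — skip
  Napa black
  Galt gray
  Galt black
  Elko→Jade: Jade black — skip
  Dover gray
    Dover→Fargo: Fargo black — skip
    Dover→Ione: Ione black — skip
    Mesa gray
      Mesa→Fargo: Fargo black — skip
    Mesa black
  Dover black
Elko black
Lodi gray
  Lodi→Mesa: Mesa black — skip
  Lodi→Brent: Brent black — skip
  Lodi→Hilo: Hilo black — skip
  Lodi→Elko: Elko black — skip
  Lodi→Ashby: Ashby black — skip
Lodi black
Kent gray
  Kent→Jade: Jade black — skip
  Kent→Mesa: Mesa black — skip
  Kent→Lodi: Lodi black — skip
  Kent→Galt: Galt black — skip
  Kent→Hilo: Hilo black — skip
Kent black
Every edge goes to a white or black vertex — no back edge, so the graph is acyclic.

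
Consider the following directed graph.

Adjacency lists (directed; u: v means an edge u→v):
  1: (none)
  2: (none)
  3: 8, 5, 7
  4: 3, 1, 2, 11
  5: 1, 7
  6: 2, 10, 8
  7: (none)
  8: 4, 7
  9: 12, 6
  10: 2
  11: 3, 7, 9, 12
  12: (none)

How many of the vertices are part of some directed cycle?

6

A vertex is on a directed cycle iff it belongs to a strongly connected component of size ≥ 2 (or has a self-loop).
The vertices on cycles are {3, 4, 6, 8, 9, 11} — 6 in total.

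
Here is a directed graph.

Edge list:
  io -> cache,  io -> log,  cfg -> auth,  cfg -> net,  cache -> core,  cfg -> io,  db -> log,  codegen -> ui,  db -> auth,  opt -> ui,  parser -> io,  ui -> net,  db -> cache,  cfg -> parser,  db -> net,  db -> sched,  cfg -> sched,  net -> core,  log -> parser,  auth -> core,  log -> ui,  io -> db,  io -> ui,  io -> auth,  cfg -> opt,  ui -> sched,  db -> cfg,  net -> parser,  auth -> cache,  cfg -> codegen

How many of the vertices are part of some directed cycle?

9

A vertex is on a directed cycle iff it belongs to a strongly connected component of size ≥ 2 (or has a self-loop).
The vertices on cycles are {db, io, ui, cfg, log, net, opt, parser, codegen} — 9 in total.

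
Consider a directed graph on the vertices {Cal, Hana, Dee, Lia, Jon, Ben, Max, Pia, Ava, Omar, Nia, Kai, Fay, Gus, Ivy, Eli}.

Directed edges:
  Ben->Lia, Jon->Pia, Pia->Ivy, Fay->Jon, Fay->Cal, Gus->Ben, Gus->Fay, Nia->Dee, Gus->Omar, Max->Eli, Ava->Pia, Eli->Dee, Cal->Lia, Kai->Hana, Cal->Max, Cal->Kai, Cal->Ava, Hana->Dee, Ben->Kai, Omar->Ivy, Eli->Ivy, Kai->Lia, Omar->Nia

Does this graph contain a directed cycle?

DFS with white/gray/black marking, starting from Gus:
Gus gray
  Ben gray
    Lia gray
    Lia black
    Kai gray
      Hana gray
        Dee gray
        Dee black
      Hana black
      Kai→Lia: Lia black — skip
    Kai black
  Ben black
  Omar gray
    Ivy gray
    Ivy black
    Nia gray
      Nia→Dee: Dee black — skip
    Nia black
  Omar black
  Fay gray
    Cal gray
      Ava gray
        Pia gray
          Pia→Ivy: Ivy black — skip
        Pia black
      Ava black
      Max gray
        Eli gray
          Eli→Dee: Dee black — skip
          Eli→Ivy: Ivy black — skip
        Eli black
      Max black
      Cal→Kai: Kai black — skip
      Cal→Lia: Lia black — skip
    Cal black
    Jon gray
      Jon→Pia: Pia black — skip
    Jon black
  Fay black
Gus black
Every edge goes to a white or black vertex — no back edge, so the graph is acyclic.

No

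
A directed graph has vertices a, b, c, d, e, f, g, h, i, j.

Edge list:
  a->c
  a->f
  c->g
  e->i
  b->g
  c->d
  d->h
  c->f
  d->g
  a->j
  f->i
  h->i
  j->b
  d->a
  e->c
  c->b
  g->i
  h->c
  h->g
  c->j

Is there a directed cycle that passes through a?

a is on a cycle iff a can reach itself via ≥1 edge.
a → c → d → a — yes.

Yes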